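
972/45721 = 972/45721 = 0.02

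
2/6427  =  2/6427 = 0.00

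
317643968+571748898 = 889392866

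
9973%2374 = 477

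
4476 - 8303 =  - 3827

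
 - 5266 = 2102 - 7368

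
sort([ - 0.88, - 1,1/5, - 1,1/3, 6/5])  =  [  -  1, - 1, - 0.88,1/5,1/3, 6/5 ]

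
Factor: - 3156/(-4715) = 2^2*3^1*5^( - 1)*23^( - 1 )*41^( - 1)*263^1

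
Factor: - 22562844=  - 2^2 *3^1*439^1*4283^1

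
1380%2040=1380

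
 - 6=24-30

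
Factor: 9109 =9109^1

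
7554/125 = 7554/125= 60.43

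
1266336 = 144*8794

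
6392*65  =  415480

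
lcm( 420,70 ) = 420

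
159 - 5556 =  - 5397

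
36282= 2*18141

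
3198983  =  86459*37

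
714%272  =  170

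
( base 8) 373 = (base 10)251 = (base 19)d4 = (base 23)AL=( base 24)ab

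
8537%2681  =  494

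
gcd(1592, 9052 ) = 4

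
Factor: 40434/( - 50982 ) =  - 23^1*29^(  -  1 ) = - 23/29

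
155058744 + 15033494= 170092238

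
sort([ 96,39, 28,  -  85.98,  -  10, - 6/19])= [ - 85.98,-10,- 6/19, 28,39,96 ] 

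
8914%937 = 481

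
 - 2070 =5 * (- 414)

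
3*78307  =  234921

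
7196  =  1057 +6139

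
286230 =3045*94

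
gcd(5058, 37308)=6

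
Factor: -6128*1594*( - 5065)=49475082080  =  2^5*5^1*383^1*797^1*1013^1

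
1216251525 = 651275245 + 564976280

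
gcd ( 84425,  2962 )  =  1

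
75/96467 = 75/96467 = 0.00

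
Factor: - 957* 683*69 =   -  45100539 = -  3^2* 11^1*23^1*29^1*683^1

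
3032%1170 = 692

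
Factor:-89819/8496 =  - 2^(-4)*3^(-2 )*59^(-1)*89819^1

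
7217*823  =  5939591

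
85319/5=85319/5 = 17063.80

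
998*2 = 1996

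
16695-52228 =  - 35533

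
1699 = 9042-7343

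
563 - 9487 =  - 8924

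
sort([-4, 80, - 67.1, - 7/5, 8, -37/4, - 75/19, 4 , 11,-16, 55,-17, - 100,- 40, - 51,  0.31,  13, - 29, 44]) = [ - 100,-67.1, - 51,- 40, - 29,  -  17,-16, - 37/4,- 4, - 75/19, - 7/5, 0.31, 4,8, 11, 13,  44,  55,  80 ]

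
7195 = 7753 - 558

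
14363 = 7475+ 6888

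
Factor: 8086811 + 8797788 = 23^1 * 734113^1 = 16884599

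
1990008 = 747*2664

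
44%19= 6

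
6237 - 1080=5157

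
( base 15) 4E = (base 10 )74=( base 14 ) 54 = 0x4A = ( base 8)112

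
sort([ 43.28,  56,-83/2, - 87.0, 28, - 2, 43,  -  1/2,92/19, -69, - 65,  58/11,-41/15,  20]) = [ -87.0, - 69,-65,-83/2,-41/15,  -  2,-1/2,92/19, 58/11, 20, 28, 43, 43.28 , 56]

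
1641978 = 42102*39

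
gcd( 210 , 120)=30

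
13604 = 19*716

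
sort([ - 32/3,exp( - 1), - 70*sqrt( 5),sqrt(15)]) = [ - 70*sqrt( 5), - 32/3,exp( - 1 ),sqrt( 15)] 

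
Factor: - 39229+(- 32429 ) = -71658 = - 2^1 * 3^3* 1327^1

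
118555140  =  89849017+28706123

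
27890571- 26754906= 1135665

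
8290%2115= 1945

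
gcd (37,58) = 1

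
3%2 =1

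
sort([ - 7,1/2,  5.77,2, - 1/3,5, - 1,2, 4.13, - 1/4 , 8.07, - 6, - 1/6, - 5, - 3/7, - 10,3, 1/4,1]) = [ - 10, - 7, - 6, - 5,-1, - 3/7, - 1/3, - 1/4, - 1/6,  1/4, 1/2, 1, 2,2,3, 4.13, 5,5.77,8.07]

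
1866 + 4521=6387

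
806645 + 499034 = 1305679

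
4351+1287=5638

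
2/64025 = 2/64025 = 0.00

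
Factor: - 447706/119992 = -791/212 = - 2^(-2)*7^1*53^( - 1)*113^1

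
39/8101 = 39/8101 = 0.00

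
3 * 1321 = 3963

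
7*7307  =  51149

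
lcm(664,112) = 9296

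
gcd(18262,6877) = 23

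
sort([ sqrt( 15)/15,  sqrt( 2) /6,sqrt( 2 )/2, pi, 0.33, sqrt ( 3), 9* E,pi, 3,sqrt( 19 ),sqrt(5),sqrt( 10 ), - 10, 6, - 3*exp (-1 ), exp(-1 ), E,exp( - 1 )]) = [-10,  -  3*exp( - 1) , sqrt( 2)/6,sqrt(15)/15, 0.33, exp(-1 ) , exp(  -  1 ),sqrt(2 ) /2, sqrt ( 3), sqrt( 5) , E, 3,pi, pi,  sqrt(10 ) , sqrt(19 ), 6, 9*E]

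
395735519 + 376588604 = 772324123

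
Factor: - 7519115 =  - 5^1*1503823^1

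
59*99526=5872034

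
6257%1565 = 1562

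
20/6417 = 20/6417 = 0.00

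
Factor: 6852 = 2^2*3^1*571^1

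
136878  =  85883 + 50995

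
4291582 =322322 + 3969260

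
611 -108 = 503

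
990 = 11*90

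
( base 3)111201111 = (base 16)2713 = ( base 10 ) 10003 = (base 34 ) 8M7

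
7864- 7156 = 708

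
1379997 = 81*17037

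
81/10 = 8 + 1/10 = 8.10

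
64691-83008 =  -  18317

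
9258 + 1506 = 10764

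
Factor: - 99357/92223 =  - 3^( - 1 )*10247^( - 1)*33119^1=- 33119/30741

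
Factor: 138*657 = 90666 =2^1 * 3^3* 23^1*73^1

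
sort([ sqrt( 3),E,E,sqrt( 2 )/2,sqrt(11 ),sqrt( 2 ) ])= [sqrt( 2 ) /2,sqrt(2 ) , sqrt( 3),  E,E,sqrt(11 ) ] 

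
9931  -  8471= 1460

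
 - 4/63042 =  - 2/31521 = - 0.00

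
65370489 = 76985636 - 11615147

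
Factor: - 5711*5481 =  - 31301991 = - 3^3 * 7^1*29^1*5711^1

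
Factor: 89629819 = 761^1*117779^1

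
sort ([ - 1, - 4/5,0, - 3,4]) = [ - 3,  -  1,  -  4/5,0, 4]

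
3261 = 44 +3217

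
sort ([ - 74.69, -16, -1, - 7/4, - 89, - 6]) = [ - 89, - 74.69, - 16, - 6, - 7/4, - 1 ] 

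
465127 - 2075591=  - 1610464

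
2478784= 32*77462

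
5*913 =4565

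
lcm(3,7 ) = 21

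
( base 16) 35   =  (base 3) 1222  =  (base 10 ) 53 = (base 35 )1i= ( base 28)1p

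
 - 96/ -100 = 24/25=0.96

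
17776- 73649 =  - 55873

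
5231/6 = 871+5/6 = 871.83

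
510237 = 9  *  56693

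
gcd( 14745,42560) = 5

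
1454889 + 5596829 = 7051718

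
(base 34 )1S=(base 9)68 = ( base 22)2I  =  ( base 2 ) 111110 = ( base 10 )62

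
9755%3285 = 3185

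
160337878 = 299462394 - 139124516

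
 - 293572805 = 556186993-849759798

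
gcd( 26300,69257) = 1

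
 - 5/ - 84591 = 5/84591 = 0.00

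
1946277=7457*261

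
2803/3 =934 +1/3   =  934.33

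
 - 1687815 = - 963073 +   -  724742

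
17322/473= 17322/473 = 36.62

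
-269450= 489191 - 758641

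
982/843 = 982/843  =  1.16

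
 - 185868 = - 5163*36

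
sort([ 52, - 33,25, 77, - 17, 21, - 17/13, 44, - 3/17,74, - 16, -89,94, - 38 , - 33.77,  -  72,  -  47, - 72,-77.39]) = [ - 89, - 77.39, - 72,  -  72, - 47, - 38 , - 33.77 , - 33, - 17,- 16, - 17/13, - 3/17,21,25,  44,52,74,77,  94]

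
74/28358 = 37/14179 = 0.00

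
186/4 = 93/2 = 46.50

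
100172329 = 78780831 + 21391498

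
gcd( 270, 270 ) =270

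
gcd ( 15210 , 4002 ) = 6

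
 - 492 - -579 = 87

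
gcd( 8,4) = 4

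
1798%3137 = 1798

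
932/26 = 35 + 11/13 = 35.85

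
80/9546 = 40/4773  =  0.01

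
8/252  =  2/63 = 0.03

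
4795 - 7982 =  - 3187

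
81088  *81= 6568128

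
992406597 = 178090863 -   -  814315734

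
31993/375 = 85 + 118/375 = 85.31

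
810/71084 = 405/35542  =  0.01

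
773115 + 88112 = 861227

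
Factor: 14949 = 3^2*11^1*151^1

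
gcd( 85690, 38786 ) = 902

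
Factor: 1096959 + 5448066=6545025 = 3^2 * 5^2* 19^1*1531^1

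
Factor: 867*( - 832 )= - 2^6*3^1*13^1*17^2=- 721344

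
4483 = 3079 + 1404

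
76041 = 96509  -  20468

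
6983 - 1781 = 5202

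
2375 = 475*5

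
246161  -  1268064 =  - 1021903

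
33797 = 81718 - 47921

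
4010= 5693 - 1683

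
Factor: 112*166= 18592=2^5 *7^1* 83^1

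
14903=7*2129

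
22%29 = 22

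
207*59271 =12269097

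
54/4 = 27/2=13.50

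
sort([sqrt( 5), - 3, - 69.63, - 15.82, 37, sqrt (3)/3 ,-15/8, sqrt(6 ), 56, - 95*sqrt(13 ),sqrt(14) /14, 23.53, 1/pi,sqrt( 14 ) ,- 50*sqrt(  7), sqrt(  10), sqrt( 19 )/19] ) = [ - 95 * sqrt( 13) , - 50*sqrt (7), - 69.63,-15.82,-3,-15/8, sqrt (19) /19, sqrt( 14) /14,1/pi,sqrt (3) /3, sqrt (5),sqrt( 6),sqrt ( 10 ),sqrt( 14 ),23.53,37, 56] 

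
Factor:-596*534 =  - 2^3*3^1*89^1*149^1=- 318264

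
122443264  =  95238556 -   -  27204708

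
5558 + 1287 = 6845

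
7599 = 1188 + 6411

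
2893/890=2893/890 = 3.25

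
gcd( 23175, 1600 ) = 25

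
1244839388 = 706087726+538751662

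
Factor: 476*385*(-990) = -2^3*3^2*5^2*7^2*11^2*17^1 = - 181427400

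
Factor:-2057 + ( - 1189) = - 3246= - 2^1 * 3^1*541^1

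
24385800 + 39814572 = 64200372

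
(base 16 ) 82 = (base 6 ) 334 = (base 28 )4i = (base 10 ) 130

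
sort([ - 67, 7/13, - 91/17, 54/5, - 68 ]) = [ - 68,  -  67, - 91/17, 7/13, 54/5 ] 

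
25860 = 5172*5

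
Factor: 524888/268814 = 2^2 * 103^1*211^( - 1 ) = 412/211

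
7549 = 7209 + 340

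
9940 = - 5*(-1988)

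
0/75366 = 0  =  0.00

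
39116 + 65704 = 104820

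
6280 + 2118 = 8398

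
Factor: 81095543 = 81095543^1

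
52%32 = 20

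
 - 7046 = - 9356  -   - 2310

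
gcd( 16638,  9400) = 94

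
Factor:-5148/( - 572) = 9 = 3^2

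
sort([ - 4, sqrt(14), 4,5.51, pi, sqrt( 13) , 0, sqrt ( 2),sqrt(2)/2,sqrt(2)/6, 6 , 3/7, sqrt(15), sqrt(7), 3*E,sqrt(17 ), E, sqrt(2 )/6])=[ - 4, 0, sqrt(2) /6, sqrt(2)/6,3/7,  sqrt(2) /2, sqrt(2), sqrt ( 7 ), E,pi,sqrt(13 ), sqrt(14 ), sqrt (15), 4,  sqrt(17), 5.51,6, 3 * E]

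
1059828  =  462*2294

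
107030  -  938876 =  - 831846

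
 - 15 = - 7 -8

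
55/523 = 55/523=0.11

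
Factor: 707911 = 707911^1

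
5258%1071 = 974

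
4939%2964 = 1975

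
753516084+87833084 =841349168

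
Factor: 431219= 431219^1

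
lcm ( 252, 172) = 10836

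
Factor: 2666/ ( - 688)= - 31/8= - 2^( - 3 )* 31^1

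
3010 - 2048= 962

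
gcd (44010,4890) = 4890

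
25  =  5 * 5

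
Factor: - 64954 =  - 2^1 * 47^1*691^1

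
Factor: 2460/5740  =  3^1*7^(-1)=3/7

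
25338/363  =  8446/121 = 69.80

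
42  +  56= 98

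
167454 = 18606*9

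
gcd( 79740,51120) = 180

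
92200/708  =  23050/177 = 130.23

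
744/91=8  +  16/91 = 8.18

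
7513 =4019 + 3494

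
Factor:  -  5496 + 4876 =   -  620  =  -2^2*5^1 * 31^1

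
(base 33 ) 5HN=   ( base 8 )13615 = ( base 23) b93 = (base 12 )35A5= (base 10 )6029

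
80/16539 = 80/16539 = 0.00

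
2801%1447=1354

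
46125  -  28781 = 17344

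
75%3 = 0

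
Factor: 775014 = 2^1*3^1*129169^1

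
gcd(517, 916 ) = 1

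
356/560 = 89/140 = 0.64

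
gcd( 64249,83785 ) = 1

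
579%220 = 139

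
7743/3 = 2581= 2581.00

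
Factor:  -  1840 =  - 2^4*5^1*23^1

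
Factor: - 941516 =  - 2^2 * 113^1*2083^1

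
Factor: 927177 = 3^1*309059^1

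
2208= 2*1104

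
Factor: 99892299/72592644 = 33297433/24197548 = 2^( - 2)*13^1*2207^(-1)*2741^( - 1) *2561341^1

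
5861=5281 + 580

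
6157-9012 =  - 2855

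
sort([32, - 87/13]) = [ - 87/13, 32]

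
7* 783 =5481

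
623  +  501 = 1124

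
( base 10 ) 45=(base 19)27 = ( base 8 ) 55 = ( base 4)231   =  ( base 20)25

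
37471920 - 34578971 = 2892949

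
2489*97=241433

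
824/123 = 6 + 86/123 = 6.70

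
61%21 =19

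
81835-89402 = -7567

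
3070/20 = 307/2 = 153.50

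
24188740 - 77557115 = -53368375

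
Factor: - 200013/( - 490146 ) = 66671/163382 = 2^(-1)*11^2*19^1*29^1*151^(- 1)*541^ ( - 1 ) 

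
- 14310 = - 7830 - 6480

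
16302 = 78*209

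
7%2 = 1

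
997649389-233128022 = 764521367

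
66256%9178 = 2010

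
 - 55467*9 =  - 499203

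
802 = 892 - 90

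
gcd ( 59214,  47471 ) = 1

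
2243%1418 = 825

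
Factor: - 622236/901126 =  - 311118/450563 = -  2^1*3^1*51853^1*450563^( - 1 )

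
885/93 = 9 + 16/31 = 9.52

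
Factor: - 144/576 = - 1/4= - 2^( - 2 )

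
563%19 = 12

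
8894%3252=2390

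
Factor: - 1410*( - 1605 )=2^1*3^2*5^2 * 47^1* 107^1 = 2263050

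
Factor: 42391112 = 2^3 * 5298889^1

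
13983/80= 174 + 63/80 = 174.79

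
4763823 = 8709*547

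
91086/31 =2938 + 8/31 = 2938.26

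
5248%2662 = 2586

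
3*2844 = 8532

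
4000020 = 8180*489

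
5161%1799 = 1563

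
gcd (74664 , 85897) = 1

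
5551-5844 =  - 293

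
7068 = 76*93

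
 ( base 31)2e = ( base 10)76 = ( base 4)1030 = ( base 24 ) 34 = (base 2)1001100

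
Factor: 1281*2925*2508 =9397287900 = 2^2*3^4 * 5^2*7^1 *11^1*13^1*19^1*61^1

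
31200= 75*416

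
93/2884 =93/2884 = 0.03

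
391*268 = 104788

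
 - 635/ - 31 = 20 +15/31 = 20.48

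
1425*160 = 228000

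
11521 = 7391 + 4130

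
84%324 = 84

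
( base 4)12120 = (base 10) 408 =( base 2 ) 110011000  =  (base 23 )HH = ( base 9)503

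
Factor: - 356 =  - 2^2*89^1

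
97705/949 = 102 + 907/949  =  102.96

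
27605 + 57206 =84811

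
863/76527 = 863/76527 = 0.01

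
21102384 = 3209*6576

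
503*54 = 27162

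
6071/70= 6071/70 = 86.73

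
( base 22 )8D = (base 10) 189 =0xbd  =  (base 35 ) 5E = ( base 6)513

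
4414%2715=1699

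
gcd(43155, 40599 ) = 9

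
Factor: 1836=2^2*3^3 *17^1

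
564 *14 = 7896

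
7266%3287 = 692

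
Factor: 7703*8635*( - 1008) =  - 67047528240 = -2^4*3^2 * 5^1*7^1* 11^1*157^1 * 7703^1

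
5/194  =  5/194 =0.03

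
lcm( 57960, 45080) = 405720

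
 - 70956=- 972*73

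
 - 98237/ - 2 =49118 + 1/2 = 49118.50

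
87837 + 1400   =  89237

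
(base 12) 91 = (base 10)109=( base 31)3G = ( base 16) 6D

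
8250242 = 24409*338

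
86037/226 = 380 + 157/226 = 380.69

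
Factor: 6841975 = 5^2*7^1*39097^1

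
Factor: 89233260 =2^2*3^1*5^1*47^1*31643^1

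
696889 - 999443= - 302554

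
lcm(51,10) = 510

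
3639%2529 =1110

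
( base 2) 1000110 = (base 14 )50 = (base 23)31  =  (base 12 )5a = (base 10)70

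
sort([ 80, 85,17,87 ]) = [17, 80,85, 87]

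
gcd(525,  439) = 1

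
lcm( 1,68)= 68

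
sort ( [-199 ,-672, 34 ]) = [  -  672, - 199, 34]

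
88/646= 44/323 = 0.14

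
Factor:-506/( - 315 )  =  2^1*3^(-2 )*5^(-1 )*7^( - 1 ) * 11^1*23^1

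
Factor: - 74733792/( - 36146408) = 9341724/4518301 = 2^2 * 3^1*7^1 * 103^( - 1)*43867^( - 1 )*111211^1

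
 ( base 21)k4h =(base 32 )8mp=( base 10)8921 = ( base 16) 22D9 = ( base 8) 21331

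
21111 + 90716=111827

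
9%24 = 9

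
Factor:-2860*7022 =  - 2^3*5^1*11^1*13^1*3511^1 =-20082920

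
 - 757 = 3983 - 4740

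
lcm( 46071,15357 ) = 46071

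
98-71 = 27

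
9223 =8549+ 674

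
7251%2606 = 2039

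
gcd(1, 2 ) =1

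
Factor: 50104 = 2^3 * 6263^1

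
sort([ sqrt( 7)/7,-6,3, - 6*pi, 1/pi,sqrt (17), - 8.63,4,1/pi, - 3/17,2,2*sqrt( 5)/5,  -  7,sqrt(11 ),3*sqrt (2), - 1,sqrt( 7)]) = [ - 6*pi,-8.63, -7, - 6,-1 ,-3/17,1/pi , 1/pi, sqrt(7)/7, 2*sqrt( 5)/5, 2, sqrt(7),  3,  sqrt( 11), 4,sqrt(17),3*sqrt (2)]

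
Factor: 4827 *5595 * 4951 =133711978815  =  3^2*5^1  *373^1*1609^1*4951^1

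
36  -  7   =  29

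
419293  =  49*8557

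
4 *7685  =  30740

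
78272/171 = 457 + 125/171=457.73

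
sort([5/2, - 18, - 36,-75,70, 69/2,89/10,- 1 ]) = [ - 75, - 36, - 18, - 1,  5/2,89/10,69/2, 70]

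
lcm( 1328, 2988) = 11952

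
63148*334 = 21091432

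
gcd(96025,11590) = 5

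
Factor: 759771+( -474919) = 2^2*17^1 * 59^1 * 71^1 = 284852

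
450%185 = 80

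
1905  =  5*381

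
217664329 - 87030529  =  130633800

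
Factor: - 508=- 2^2*127^1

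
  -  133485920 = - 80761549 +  - 52724371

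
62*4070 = 252340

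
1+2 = 3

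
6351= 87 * 73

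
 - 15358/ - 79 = 194 + 32/79   =  194.41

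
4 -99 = - 95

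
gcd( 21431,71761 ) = 1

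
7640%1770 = 560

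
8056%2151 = 1603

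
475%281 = 194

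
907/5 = 181 +2/5 = 181.40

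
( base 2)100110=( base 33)15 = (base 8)46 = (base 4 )212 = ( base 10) 38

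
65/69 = 65/69 = 0.94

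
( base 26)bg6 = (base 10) 7858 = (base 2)1111010110010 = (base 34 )6R4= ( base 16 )1EB2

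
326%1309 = 326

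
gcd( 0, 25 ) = 25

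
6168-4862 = 1306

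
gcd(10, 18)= 2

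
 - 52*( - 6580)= 342160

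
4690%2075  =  540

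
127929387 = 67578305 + 60351082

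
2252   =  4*563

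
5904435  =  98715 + 5805720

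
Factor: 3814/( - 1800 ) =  -1907/900= - 2^( - 2 )*3^(-2) *5^( - 2)*1907^1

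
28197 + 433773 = 461970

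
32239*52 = 1676428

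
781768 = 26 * 30068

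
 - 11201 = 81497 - 92698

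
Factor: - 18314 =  - 2^1*  9157^1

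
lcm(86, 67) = 5762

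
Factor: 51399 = 3^2*5711^1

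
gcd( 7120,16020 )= 1780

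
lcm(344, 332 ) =28552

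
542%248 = 46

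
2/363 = 2/363 = 0.01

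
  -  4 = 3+-7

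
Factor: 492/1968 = 1/4 = 2^ (-2) 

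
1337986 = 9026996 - 7689010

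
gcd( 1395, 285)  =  15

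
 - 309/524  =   - 1 + 215/524=-  0.59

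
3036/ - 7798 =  -1518/3899 = -0.39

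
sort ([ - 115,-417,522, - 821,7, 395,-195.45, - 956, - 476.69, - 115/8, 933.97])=[-956 ,  -  821,-476.69 , - 417,  -  195.45, - 115,  -  115/8,7, 395, 522,933.97]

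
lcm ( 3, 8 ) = 24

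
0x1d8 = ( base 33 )EA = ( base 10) 472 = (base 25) im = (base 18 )184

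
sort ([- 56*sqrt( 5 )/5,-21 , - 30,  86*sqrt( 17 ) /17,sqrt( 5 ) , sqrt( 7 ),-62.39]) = [ - 62.39, -30, - 56*sqrt( 5 ) /5, - 21,sqrt(5 ),  sqrt( 7 ),  86 * sqrt( 17 ) /17] 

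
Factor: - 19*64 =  - 2^6*19^1 = - 1216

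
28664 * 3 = 85992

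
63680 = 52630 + 11050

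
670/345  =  1 + 65/69 = 1.94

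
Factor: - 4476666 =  - 2^1 * 3^1*19^1 * 107^1*367^1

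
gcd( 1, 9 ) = 1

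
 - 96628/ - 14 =6902/1 = 6902.00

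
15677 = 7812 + 7865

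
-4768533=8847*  ( - 539) 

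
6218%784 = 730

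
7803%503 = 258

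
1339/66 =1339/66 = 20.29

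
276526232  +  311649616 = 588175848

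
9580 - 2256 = 7324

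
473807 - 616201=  - 142394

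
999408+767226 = 1766634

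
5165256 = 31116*166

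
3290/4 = 822 + 1/2 = 822.50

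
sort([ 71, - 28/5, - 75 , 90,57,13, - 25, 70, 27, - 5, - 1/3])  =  [ - 75, - 25, - 28/5,  -  5, - 1/3,13,27,57,70,71,90 ]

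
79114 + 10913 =90027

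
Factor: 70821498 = 2^1*3^1*11^1*1073053^1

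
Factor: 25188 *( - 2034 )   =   - 2^3 * 3^3*113^1*2099^1 =- 51232392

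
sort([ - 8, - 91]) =[ - 91, - 8] 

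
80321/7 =80321/7  =  11474.43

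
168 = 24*7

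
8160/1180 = 408/59 = 6.92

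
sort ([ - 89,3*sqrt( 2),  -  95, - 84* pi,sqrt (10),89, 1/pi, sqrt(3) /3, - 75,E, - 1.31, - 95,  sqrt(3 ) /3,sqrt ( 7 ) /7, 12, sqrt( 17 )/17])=[ - 84 * pi, - 95, - 95, - 89, - 75,- 1.31 , sqrt(17)/17, 1/pi, sqrt(7)/7 , sqrt( 3) /3,sqrt(3 )/3 , E,sqrt( 10), 3*sqrt( 2), 12, 89 ] 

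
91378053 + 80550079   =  171928132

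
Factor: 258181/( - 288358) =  - 2^( - 1)*7^1*11^1 * 43^(-1) = - 77/86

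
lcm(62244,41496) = 124488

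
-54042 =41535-95577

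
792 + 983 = 1775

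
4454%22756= 4454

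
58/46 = 29/23 = 1.26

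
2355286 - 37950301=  - 35595015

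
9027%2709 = 900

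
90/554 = 45/277  =  0.16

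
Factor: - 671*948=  - 636108 = -2^2 *3^1*11^1*61^1*79^1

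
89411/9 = 89411/9 = 9934.56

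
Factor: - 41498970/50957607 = - 13832990/16985869 = - 2^1 * 5^1*41^1*79^ ( - 1) * 127^( - 1)*1693^ ( -1)*33739^1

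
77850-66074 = 11776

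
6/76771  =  6/76771=0.00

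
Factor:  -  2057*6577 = -11^2*17^1*6577^1  =  - 13528889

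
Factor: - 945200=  - 2^4*5^2*17^1*139^1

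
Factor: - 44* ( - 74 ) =3256 = 2^3*11^1*37^1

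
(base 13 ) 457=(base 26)12K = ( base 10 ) 748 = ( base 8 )1354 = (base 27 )10j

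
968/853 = 1+115/853=1.13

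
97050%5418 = 4944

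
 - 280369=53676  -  334045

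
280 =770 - 490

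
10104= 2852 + 7252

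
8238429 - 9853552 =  - 1615123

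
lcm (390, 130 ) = 390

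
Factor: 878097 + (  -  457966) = 53^1*7927^1 = 420131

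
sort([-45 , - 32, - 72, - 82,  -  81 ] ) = [ - 82, - 81 , - 72, - 45,- 32 ]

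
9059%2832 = 563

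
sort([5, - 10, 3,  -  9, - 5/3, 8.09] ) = [ - 10, - 9,-5/3, 3, 5, 8.09 ] 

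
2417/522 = 4 + 329/522 = 4.63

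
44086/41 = 44086/41 = 1075.27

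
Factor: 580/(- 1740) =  - 1/3 =-3^( - 1 )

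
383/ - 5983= - 383/5983 = -  0.06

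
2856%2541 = 315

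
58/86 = 29/43 = 0.67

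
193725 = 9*21525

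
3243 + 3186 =6429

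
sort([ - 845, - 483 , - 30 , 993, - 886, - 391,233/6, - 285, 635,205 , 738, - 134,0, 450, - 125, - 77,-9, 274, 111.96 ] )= [ -886, - 845, - 483,  -  391, - 285, - 134, - 125, - 77 ,  -  30,- 9,0,233/6,  111.96,205,274, 450 , 635 , 738 , 993]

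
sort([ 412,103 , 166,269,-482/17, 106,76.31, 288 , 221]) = [ - 482/17,76.31, 103, 106, 166,  221, 269, 288,412 ]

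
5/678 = 5/678 = 0.01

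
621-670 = - 49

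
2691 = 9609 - 6918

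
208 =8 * 26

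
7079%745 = 374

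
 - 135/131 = -2 + 127/131 = - 1.03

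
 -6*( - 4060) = 24360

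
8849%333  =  191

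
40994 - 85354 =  -44360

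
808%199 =12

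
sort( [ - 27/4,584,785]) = [ - 27/4,584,785] 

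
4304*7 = 30128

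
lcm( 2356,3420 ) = 106020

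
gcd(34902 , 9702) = 126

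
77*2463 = 189651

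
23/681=23/681 = 0.03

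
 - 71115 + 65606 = - 5509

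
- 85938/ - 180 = 477 + 13/30 = 477.43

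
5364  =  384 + 4980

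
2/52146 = 1/26073 = 0.00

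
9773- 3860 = 5913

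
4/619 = 4/619= 0.01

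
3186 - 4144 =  - 958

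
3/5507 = 3/5507 = 0.00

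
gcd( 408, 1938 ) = 102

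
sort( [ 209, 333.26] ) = [ 209, 333.26 ]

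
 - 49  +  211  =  162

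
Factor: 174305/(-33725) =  - 491/95= - 5^( -1) * 19^( - 1 )*491^1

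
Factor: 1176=2^3*3^1*7^2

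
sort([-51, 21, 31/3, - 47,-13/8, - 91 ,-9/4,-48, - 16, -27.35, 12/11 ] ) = [ - 91, - 51,- 48,-47, - 27.35,-16,-9/4, - 13/8 , 12/11,31/3, 21]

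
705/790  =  141/158 = 0.89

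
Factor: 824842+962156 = 2^1*3^1*297833^1  =  1786998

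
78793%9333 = 4129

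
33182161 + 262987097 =296169258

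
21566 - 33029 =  - 11463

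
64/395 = 64/395 = 0.16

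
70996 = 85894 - 14898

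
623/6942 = 7/78 = 0.09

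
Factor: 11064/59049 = 3688/19683  =  2^3*3^( - 9)*461^1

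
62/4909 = 62/4909 = 0.01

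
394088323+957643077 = 1351731400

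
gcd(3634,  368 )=46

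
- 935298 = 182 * (- 5139)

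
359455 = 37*9715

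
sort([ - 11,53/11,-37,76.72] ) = [ - 37 ,-11,53/11,76.72]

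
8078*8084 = 65302552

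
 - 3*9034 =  - 27102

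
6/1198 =3/599 = 0.01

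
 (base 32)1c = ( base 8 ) 54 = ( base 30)1e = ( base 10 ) 44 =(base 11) 40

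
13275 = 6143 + 7132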